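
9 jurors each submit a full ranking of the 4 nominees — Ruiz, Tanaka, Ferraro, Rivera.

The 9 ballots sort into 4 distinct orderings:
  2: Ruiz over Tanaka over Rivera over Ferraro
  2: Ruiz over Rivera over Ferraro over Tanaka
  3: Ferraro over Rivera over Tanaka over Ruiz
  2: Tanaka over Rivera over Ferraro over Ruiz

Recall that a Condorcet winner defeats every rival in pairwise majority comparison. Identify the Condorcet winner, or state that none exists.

Pairwise majorities:
Ruiz vs Tanaka: 2+2 = 4 for Ruiz, 5 for Tanaka — Tanaka by 5–4.
Ruiz–Ferraro: Ferraro 5–4.
Ruiz vs Rivera: Ruiz is ranked higher on 2+2 = 4 ballots, Rivera on 5. Rivera wins 5–4.
Tanaka vs Ferraro: Ferraro, 5–4.
Tanaka vs Rivera: Rivera wins 5–4.
Ferraro vs Rivera: 3 for Ferraro, 6 for Rivera — Rivera by 6–3.
Only Rivera has no losses; Rivera is the Condorcet winner.

Rivera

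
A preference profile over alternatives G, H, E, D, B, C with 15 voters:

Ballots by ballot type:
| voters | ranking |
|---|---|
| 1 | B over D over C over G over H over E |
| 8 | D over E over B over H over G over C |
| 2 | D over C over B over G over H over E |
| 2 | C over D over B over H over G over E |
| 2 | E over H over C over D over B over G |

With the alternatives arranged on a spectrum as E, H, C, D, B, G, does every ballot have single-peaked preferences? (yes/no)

no

Axis positions: E=1, H=2, C=3, D=4, B=5, G=6.
Ballot type 1 (peak B at position 5): ranking walks positions 5-4-3-6-2-1, expanding outward from the peak — single-peaked.
Ballot type 2: ranking walks positions 4-1-5-2-6-3; E is ranked above C even though C lies between E and the peak D on the axis — preferences dip and rise again. Not single-peaked.
Ballot type 3 (peak D at position 4): ranking walks positions 4-3-5-6-2-1, expanding outward from the peak — single-peaked.
Ballot type 4 (peak C at position 3): ranking walks positions 3-4-5-2-6-1, expanding outward from the peak — single-peaked.
Ballot type 5 (peak E at position 1): ranking walks positions 1-2-3-4-5-6, expanding outward from the peak — single-peaked.
Ballot type 2 violates single-peakedness, so the profile is not single-peaked on this axis.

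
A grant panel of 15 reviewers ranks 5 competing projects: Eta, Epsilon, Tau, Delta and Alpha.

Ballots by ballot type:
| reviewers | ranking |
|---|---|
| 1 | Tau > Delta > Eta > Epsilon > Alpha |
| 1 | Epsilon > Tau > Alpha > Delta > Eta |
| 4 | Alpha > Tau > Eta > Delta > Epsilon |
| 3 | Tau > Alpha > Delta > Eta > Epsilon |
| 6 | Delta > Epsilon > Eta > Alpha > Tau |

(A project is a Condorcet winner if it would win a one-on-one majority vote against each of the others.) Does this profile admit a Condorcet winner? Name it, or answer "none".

Pairwise majorities:
Eta vs Epsilon: 8 to 7, Eta.
Eta vs Tau: Eta is ranked higher on 6 ballots, Tau on 9. Tau wins 9–6.
Eta vs Delta: Eta is ranked higher on 4 ballots, Delta on 11. Delta wins 11–4.
Eta vs Alpha: 1+6 = 7 for Eta, 8 for Alpha — Alpha by 8–7.
Epsilon–Tau: Tau 8–7.
Epsilon vs Delta: Delta wins 14–1.
Epsilon vs Alpha: Epsilon wins 8–7.
Tau vs Delta: Tau, 9–6.
Tau vs Alpha: 5 to 10, Alpha.
Delta–Alpha: Alpha 8–7.
Every project loses at least once (Eta loses to Tau; Epsilon loses to Eta; Tau loses to Alpha; Delta loses to Tau; Alpha loses to Epsilon). The majority relation contains the cycle Eta > Epsilon > Alpha > Eta, so there is no Condorcet winner.

none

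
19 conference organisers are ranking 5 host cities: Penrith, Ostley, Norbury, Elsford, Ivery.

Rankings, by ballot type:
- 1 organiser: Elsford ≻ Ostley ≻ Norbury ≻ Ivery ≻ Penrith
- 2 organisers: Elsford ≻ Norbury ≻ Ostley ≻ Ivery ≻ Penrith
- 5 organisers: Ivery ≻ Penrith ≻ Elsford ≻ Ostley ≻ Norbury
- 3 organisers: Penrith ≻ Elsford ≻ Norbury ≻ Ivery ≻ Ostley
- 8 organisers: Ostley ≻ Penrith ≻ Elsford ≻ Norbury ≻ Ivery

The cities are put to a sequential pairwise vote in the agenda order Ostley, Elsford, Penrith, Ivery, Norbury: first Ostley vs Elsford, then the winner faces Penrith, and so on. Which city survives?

Penrith

Round 1: Ostley vs Elsford — 8–11, Elsford advances.
Round 2: Elsford vs Penrith — 3–16, Penrith advances.
Round 3: Penrith vs Ivery — 11–8, Penrith advances.
Round 4: Penrith vs Norbury — 16–3, Penrith advances.
The agenda winner is Penrith.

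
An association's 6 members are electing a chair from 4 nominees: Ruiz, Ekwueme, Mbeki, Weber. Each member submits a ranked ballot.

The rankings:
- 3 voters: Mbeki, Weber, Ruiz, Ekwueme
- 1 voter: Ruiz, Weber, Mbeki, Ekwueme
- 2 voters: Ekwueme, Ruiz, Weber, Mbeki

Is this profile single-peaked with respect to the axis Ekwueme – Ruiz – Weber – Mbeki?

Axis positions: Ekwueme=1, Ruiz=2, Weber=3, Mbeki=4.
Cluster 1 (peak Mbeki at position 4): ranking walks positions 4-3-2-1, expanding outward from the peak — single-peaked.
Cluster 2 (peak Ruiz at position 2): ranking walks positions 2-3-4-1, expanding outward from the peak — single-peaked.
Cluster 3 (peak Ekwueme at position 1): ranking walks positions 1-2-3-4, expanding outward from the peak — single-peaked.
Every ranking is single-peaked on this axis.

yes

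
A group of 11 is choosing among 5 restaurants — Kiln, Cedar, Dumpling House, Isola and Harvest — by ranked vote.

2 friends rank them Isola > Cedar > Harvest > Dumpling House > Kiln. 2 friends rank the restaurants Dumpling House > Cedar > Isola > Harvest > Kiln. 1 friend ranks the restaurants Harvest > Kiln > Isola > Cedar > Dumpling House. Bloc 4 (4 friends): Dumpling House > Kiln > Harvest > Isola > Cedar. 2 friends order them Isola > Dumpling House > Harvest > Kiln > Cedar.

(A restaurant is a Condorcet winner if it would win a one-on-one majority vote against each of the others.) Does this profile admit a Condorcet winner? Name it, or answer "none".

Dumpling House

Pairwise majorities:
Kiln vs Cedar: Kiln wins 7–4.
Kiln vs Dumpling House: Dumpling House wins 10–1.
Kiln vs Isola: Isola, 6–5.
Kiln vs Harvest: Harvest wins 7–4.
Cedar–Dumpling House: Dumpling House 8–3.
Cedar vs Isola: Isola, 9–2.
Cedar vs Harvest: Harvest wins 7–4.
Dumpling House–Isola: Dumpling House 6–5.
Dumpling House–Harvest: Dumpling House 8–3.
Isola vs Harvest: Isola wins 6–5.
Dumpling House wins every pairwise contest, so Dumpling House is the Condorcet winner.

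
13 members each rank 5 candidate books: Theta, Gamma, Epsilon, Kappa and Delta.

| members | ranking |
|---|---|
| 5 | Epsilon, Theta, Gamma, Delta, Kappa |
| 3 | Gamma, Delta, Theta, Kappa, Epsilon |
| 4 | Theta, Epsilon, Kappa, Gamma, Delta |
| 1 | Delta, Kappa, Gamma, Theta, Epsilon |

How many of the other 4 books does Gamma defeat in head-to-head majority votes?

2

Gamma against each rival (13 members):
Gamma vs Theta: Theta, 9–4.
Gamma–Epsilon: Epsilon 9–4.
Gamma vs Kappa: Gamma, 8–5.
Gamma vs Delta: Gamma preferred on 5+3+4 = 12 ballots; Gamma wins 12–1.
Gamma beats Kappa, Delta; loses to Theta, Epsilon — 2 pairwise wins.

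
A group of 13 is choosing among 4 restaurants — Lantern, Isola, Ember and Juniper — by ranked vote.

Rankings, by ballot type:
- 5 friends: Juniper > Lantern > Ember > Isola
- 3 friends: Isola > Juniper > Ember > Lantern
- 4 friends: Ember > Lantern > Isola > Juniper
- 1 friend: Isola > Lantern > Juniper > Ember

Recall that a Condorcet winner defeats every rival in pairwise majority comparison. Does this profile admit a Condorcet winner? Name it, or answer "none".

none

Head-to-head results (13 friends):
Lantern vs Isola: Lantern wins 9–4.
Lantern vs Ember: Ember wins 7–6.
Lantern–Juniper: Juniper 8–5.
Isola vs Ember: Ember, 9–4.
Isola vs Juniper: Isola wins 8–5.
Ember vs Juniper: Juniper, 9–4.
No restaurant is unbeaten: Lantern loses to Ember; Isola loses to Lantern; Ember loses to Juniper; Juniper loses to Isola. In particular Lantern > Isola > Juniper > Lantern is a majority cycle — no Condorcet winner exists.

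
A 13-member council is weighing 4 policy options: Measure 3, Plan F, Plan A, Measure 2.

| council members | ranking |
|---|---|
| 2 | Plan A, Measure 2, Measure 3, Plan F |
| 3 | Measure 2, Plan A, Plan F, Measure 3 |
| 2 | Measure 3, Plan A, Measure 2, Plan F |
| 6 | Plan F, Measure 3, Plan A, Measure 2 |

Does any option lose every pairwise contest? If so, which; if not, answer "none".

Head-to-head results (13 council members):
Measure 3 vs Plan F: Plan F, 9–4.
Measure 3 vs Plan A: Measure 3, 8–5.
Measure 3 vs Measure 2: Measure 3, 8–5.
Plan F vs Plan A: Plan A, 7–6.
Plan F vs Measure 2: Plan F preferred on 6 ballots; Measure 2 wins 7–6.
Plan A vs Measure 2: 2+2+6 = 10 for Plan A, 3 for Measure 2 — Plan A by 10–3.
No option is winless: Measure 3 beats Plan A; Plan F beats Measure 3; Plan A beats Plan F; Measure 2 beats Plan F. There is no Condorcet loser.

none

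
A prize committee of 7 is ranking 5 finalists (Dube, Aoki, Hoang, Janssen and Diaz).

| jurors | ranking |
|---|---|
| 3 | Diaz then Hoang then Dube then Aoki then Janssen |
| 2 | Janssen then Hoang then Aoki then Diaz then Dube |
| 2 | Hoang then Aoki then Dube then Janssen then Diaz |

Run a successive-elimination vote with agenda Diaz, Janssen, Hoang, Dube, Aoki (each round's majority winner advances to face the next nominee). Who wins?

Hoang

Round 1: Diaz vs Janssen — 3–4, Janssen advances.
Round 2: Janssen vs Hoang — 2–5, Hoang advances.
Round 3: Hoang vs Dube — 7–0, Hoang advances.
Round 4: Hoang vs Aoki — 7–0, Hoang advances.
Hoang survives the agenda.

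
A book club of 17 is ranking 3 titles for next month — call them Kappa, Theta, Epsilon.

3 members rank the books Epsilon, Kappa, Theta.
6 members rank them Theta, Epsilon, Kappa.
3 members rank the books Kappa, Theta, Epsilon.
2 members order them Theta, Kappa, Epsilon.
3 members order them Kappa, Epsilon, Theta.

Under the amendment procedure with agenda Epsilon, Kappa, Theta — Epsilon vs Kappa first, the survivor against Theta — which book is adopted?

Round 1: Epsilon vs Kappa — 9–8, Epsilon advances.
Round 2: Epsilon vs Theta — 6–11, Theta advances.
The agenda winner is Theta.

Theta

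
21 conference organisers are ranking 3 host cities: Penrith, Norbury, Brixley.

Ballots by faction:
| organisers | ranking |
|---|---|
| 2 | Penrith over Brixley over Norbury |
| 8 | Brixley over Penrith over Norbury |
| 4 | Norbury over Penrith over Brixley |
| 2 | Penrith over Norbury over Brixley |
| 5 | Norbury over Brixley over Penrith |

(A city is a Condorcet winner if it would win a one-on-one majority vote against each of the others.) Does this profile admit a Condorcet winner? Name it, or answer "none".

Pairwise majorities:
Penrith vs Norbury: 2+8+2 = 12 for Penrith, 9 for Norbury — Penrith by 12–9.
Penrith vs Brixley: 2+4+2 = 8 for Penrith, 13 for Brixley — Brixley by 13–8.
Norbury vs Brixley: Norbury preferred on 4+2+5 = 11 ballots; Norbury wins 11–10.
Every city loses at least once (Penrith loses to Brixley; Norbury loses to Penrith; Brixley loses to Norbury). The majority relation contains the cycle Penrith → Norbury → Brixley → Penrith, so there is no Condorcet winner.

none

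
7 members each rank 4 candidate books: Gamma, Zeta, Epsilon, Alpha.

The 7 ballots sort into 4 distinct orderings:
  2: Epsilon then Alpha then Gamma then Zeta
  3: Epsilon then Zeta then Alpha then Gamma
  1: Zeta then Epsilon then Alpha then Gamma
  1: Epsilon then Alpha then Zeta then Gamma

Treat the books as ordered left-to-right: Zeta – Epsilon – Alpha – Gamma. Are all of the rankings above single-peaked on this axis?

yes

Axis positions: Zeta=1, Epsilon=2, Alpha=3, Gamma=4.
Type 1 (peak Epsilon at position 2): ranking walks positions 2-3-4-1, expanding outward from the peak — single-peaked.
Type 2 (peak Epsilon at position 2): ranking walks positions 2-1-3-4, expanding outward from the peak — single-peaked.
Type 3 (peak Zeta at position 1): ranking walks positions 1-2-3-4, expanding outward from the peak — single-peaked.
Type 4 (peak Epsilon at position 2): ranking walks positions 2-3-1-4, expanding outward from the peak — single-peaked.
Every ranking is single-peaked on this axis.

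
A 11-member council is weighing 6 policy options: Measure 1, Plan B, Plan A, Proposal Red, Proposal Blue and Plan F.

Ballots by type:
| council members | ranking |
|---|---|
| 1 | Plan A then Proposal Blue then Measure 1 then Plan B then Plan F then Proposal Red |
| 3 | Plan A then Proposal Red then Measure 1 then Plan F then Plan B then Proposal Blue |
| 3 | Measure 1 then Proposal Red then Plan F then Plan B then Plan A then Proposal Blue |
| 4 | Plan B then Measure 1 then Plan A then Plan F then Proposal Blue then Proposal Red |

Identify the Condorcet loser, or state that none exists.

Proposal Blue

Pairwise majorities:
Measure 1 vs Plan B: Measure 1 is ranked higher on 1+3+3 = 7 ballots, Plan B on 4. Measure 1 wins 7–4.
Measure 1–Plan A: Measure 1 7–4.
Measure 1 vs Proposal Red: Measure 1 wins 8–3.
Measure 1 vs Proposal Blue: Measure 1 is ranked higher on 3+3+4 = 10 ballots, Proposal Blue on 1. Measure 1 wins 10–1.
Measure 1–Plan F: Measure 1 11–0.
Plan B–Plan A: Plan B 7–4.
Plan B–Proposal Red: Proposal Red 6–5.
Plan B vs Proposal Blue: Plan B is ranked higher on 3+3+4 = 10 ballots, Proposal Blue on 1. Plan B wins 10–1.
Plan B vs Plan F: 1+4 = 5 for Plan B, 6 for Plan F — Plan F by 6–5.
Plan A vs Proposal Red: Plan A is ranked higher on 1+3+4 = 8 ballots, Proposal Red on 3. Plan A wins 8–3.
Plan A vs Proposal Blue: Plan A wins 11–0.
Plan A–Plan F: Plan A 8–3.
Proposal Red vs Proposal Blue: 6 to 5, Proposal Red.
Proposal Red vs Plan F: Proposal Red wins 6–5.
Proposal Blue vs Plan F: Plan F wins 10–1.
Only Proposal Blue has no wins; Proposal Blue is the Condorcet loser.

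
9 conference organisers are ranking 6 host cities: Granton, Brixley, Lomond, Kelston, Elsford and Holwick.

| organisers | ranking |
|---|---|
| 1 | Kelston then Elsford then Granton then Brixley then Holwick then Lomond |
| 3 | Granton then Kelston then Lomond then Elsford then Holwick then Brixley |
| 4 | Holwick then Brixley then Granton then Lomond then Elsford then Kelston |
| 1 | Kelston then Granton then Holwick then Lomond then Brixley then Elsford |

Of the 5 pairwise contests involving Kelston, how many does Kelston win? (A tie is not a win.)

4

Kelston against each rival (9 organisers):
Kelston vs Granton: Granton wins 7–2.
Kelston vs Brixley: Kelston wins 5–4.
Kelston–Lomond: Kelston 5–4.
Kelston vs Elsford: 5 to 4, Kelston.
Kelston vs Holwick: 1+3+1 = 5 for Kelston, 4 for Holwick — Kelston by 5–4.
Kelston beats Brixley, Lomond, Elsford, Holwick; loses to Granton — 4 pairwise wins.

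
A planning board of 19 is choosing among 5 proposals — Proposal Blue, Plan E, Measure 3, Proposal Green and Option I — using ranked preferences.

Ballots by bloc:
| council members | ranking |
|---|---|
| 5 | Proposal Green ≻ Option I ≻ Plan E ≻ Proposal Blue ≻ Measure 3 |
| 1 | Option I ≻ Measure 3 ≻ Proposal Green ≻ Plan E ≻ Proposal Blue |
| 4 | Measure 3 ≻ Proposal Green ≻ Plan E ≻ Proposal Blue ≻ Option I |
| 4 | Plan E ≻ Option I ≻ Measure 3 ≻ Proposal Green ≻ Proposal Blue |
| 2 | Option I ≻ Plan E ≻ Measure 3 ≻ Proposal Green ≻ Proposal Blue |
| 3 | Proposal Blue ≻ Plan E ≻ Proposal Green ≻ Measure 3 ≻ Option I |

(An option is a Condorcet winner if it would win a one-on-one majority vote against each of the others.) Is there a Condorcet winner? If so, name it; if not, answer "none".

none

Check each pair by majority over 19 ballots:
Proposal Blue–Plan E: Plan E 16–3.
Proposal Blue vs Measure 3: 8 to 11, Measure 3.
Proposal Blue vs Proposal Green: Proposal Blue preferred on 3 ballots; Proposal Green wins 16–3.
Proposal Blue vs Option I: Option I, 12–7.
Plan E vs Measure 3: Plan E, 14–5.
Plan E–Proposal Green: Proposal Green 10–9.
Plan E vs Option I: Plan E, 11–8.
Measure 3 vs Proposal Green: Measure 3 wins 11–8.
Measure 3–Option I: Option I 12–7.
Proposal Green vs Option I: Proposal Green is ranked higher on 5+4+3 = 12 ballots, Option I on 7. Proposal Green wins 12–7.
No option is unbeaten: Proposal Blue loses to Plan E; Plan E loses to Proposal Green; Measure 3 loses to Plan E; Proposal Green loses to Measure 3; Option I loses to Plan E. In particular Plan E > Measure 3 > Proposal Green > Plan E is a majority cycle — no Condorcet winner exists.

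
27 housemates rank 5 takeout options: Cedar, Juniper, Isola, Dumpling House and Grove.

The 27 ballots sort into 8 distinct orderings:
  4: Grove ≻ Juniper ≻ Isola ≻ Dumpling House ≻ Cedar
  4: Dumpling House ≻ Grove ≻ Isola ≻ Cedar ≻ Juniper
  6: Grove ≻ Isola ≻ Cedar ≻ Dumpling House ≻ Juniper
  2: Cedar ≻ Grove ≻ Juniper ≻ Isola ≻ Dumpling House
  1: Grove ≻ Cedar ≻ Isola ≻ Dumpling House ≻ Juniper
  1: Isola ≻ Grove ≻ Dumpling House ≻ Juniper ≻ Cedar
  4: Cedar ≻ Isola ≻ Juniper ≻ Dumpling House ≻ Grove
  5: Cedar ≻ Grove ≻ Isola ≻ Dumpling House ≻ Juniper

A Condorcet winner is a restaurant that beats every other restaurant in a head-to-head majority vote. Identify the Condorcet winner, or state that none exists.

Grove

Check each pair by majority over 27 ballots:
Cedar vs Juniper: Cedar, 22–5.
Cedar–Isola: Isola 15–12.
Cedar–Dumpling House: Cedar 18–9.
Cedar vs Grove: Grove wins 16–11.
Juniper vs Isola: Isola wins 21–6.
Juniper–Dumpling House: Dumpling House 17–10.
Juniper vs Grove: Grove, 23–4.
Isola vs Dumpling House: Isola, 23–4.
Isola vs Grove: Grove wins 22–5.
Dumpling House vs Grove: Grove wins 19–8.
Grove wins every pairwise contest, so Grove is the Condorcet winner.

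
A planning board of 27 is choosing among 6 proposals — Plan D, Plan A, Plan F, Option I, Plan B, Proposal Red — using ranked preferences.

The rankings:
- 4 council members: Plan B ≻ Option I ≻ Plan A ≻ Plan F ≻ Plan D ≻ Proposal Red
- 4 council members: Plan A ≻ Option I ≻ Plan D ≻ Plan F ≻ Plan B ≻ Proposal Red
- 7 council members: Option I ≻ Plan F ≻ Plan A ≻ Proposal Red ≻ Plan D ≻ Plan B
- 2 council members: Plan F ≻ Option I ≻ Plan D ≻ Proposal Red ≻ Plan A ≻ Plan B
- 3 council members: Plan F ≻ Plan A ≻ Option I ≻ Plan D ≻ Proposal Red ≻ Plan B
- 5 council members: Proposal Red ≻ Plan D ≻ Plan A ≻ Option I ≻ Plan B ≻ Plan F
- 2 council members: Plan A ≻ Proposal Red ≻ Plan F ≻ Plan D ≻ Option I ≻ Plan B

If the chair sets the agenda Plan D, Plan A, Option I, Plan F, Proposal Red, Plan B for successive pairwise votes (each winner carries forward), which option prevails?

Round 1: Plan D vs Plan A — 7–20, Plan A advances.
Round 2: Plan A vs Option I — 14–13, Plan A advances.
Round 3: Plan A vs Plan F — 15–12, Plan A advances.
Round 4: Plan A vs Proposal Red — 20–7, Plan A advances.
Round 5: Plan A vs Plan B — 23–4, Plan A advances.
Plan A survives the agenda.

Plan A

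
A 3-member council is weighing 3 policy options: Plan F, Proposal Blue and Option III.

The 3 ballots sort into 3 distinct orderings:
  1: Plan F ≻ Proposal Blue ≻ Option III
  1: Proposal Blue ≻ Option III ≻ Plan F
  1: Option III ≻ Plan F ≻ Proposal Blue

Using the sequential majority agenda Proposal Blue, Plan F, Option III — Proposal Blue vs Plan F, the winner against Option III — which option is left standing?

Option III

Round 1: Proposal Blue vs Plan F — 1–2, Plan F advances.
Round 2: Plan F vs Option III — 1–2, Option III advances.
Option III survives the agenda.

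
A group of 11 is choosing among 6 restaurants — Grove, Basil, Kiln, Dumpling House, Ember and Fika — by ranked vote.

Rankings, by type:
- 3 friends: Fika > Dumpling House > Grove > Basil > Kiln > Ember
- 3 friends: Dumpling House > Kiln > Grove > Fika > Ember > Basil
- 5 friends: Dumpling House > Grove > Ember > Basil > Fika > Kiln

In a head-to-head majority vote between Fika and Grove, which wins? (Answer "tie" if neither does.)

Grove

Ballots ranking Fika above Grove: 3.
Ballots ranking Grove above Fika: 11 − 3 = 8.
Grove wins the head-to-head 8–3.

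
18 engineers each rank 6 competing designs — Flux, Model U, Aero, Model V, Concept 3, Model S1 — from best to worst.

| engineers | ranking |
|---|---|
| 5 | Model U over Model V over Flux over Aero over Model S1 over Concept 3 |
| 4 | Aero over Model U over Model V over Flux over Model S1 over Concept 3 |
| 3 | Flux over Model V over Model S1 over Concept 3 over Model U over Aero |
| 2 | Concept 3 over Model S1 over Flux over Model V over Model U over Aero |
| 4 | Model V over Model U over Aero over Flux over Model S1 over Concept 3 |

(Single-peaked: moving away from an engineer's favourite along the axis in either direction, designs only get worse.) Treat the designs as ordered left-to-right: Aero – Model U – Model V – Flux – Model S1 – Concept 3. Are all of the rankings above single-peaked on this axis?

Axis positions: Aero=1, Model U=2, Model V=3, Flux=4, Model S1=5, Concept 3=6.
Ballot type 1 (peak Model U at position 2): ranking walks positions 2-3-4-1-5-6, expanding outward from the peak — single-peaked.
Ballot type 2 (peak Aero at position 1): ranking walks positions 1-2-3-4-5-6, expanding outward from the peak — single-peaked.
Ballot type 3 (peak Flux at position 4): ranking walks positions 4-3-5-6-2-1, expanding outward from the peak — single-peaked.
Ballot type 4 (peak Concept 3 at position 6): ranking walks positions 6-5-4-3-2-1, expanding outward from the peak — single-peaked.
Ballot type 5 (peak Model V at position 3): ranking walks positions 3-2-1-4-5-6, expanding outward from the peak — single-peaked.
Every ranking is single-peaked on this axis.

yes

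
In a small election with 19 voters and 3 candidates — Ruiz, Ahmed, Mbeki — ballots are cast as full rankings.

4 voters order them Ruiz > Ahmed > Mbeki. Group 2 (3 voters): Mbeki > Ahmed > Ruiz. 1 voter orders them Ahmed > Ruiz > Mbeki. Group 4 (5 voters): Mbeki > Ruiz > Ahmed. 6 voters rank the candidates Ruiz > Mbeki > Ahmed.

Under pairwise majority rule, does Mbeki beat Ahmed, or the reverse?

Ballots ranking Mbeki above Ahmed: 3 + 5 + 6 = 14.
Ballots ranking Ahmed above Mbeki: 19 − 14 = 5.
Mbeki wins the head-to-head 14–5.

Mbeki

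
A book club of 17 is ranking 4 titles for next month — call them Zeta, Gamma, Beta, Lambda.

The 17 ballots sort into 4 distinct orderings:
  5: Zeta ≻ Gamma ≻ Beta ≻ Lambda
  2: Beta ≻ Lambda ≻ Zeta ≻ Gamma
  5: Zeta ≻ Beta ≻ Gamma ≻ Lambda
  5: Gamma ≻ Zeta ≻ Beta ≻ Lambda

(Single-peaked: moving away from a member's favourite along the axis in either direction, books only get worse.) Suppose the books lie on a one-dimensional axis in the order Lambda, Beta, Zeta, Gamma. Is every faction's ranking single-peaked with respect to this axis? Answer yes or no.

Axis positions: Lambda=1, Beta=2, Zeta=3, Gamma=4.
Faction 1 (peak Zeta at position 3): ranking walks positions 3-4-2-1, expanding outward from the peak — single-peaked.
Faction 2 (peak Beta at position 2): ranking walks positions 2-1-3-4, expanding outward from the peak — single-peaked.
Faction 3 (peak Zeta at position 3): ranking walks positions 3-2-4-1, expanding outward from the peak — single-peaked.
Faction 4 (peak Gamma at position 4): ranking walks positions 4-3-2-1, expanding outward from the peak — single-peaked.
Every ranking is single-peaked on this axis.

yes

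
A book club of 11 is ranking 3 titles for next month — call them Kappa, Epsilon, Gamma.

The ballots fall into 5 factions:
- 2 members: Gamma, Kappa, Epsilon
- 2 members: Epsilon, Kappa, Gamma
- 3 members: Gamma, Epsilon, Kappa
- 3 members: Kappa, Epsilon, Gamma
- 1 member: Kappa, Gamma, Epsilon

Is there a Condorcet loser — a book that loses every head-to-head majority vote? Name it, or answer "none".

Epsilon

Head-to-head results (11 members):
Kappa vs Epsilon: Kappa wins 6–5.
Kappa vs Gamma: Kappa is ranked higher on 2+3+1 = 6 ballots, Gamma on 5. Kappa wins 6–5.
Epsilon vs Gamma: Gamma wins 6–5.
Only Epsilon has no wins; Epsilon is the Condorcet loser.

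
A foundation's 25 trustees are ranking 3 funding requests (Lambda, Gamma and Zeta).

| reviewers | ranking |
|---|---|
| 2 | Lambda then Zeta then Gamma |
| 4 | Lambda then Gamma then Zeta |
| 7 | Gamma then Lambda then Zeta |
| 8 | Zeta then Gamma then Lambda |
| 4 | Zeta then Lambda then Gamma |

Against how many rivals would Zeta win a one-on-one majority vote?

Zeta against each rival (25 reviewers):
Zeta vs Lambda: 12 to 13, Lambda.
Zeta vs Gamma: Zeta wins 14–11.
Zeta beats Gamma; loses to Lambda — 1 pairwise win.

1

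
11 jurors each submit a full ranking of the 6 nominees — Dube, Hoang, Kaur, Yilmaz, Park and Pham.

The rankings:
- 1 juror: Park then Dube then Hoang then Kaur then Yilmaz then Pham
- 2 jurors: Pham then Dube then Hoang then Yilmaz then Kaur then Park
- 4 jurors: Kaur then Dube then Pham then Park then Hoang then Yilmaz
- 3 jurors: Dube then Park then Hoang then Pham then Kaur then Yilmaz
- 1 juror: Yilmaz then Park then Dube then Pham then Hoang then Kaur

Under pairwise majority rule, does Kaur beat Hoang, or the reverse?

Ballots ranking Kaur above Hoang: 4.
Ballots ranking Hoang above Kaur: 11 − 4 = 7.
Hoang wins the head-to-head 7–4.

Hoang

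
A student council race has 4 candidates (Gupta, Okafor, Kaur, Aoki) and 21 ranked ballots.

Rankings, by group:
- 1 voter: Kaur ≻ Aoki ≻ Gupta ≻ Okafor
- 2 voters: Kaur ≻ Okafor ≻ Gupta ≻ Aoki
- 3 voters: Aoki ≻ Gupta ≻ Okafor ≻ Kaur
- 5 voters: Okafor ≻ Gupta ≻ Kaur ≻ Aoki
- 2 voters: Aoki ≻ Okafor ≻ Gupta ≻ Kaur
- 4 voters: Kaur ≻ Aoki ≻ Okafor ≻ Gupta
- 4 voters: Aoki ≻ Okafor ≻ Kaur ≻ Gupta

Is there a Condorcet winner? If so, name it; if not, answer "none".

none

Pairwise majorities:
Gupta vs Okafor: Okafor wins 17–4.
Gupta vs Kaur: Kaur wins 11–10.
Gupta–Aoki: Aoki 14–7.
Okafor–Kaur: Okafor 14–7.
Okafor vs Aoki: Aoki, 14–7.
Kaur vs Aoki: Kaur, 12–9.
No candidate is unbeaten: Gupta loses to Okafor; Okafor loses to Aoki; Kaur loses to Okafor; Aoki loses to Kaur. In particular Okafor beats Kaur beats Aoki beats Okafor is a majority cycle — no Condorcet winner exists.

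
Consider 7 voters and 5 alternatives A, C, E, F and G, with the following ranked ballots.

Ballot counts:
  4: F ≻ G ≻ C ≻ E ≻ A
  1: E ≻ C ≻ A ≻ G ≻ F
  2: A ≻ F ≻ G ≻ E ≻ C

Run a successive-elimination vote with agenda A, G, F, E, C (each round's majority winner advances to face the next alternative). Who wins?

Round 1: A vs G — 3–4, G advances.
Round 2: G vs F — 1–6, F advances.
Round 3: F vs E — 6–1, F advances.
Round 4: F vs C — 6–1, F advances.
F survives the agenda.

F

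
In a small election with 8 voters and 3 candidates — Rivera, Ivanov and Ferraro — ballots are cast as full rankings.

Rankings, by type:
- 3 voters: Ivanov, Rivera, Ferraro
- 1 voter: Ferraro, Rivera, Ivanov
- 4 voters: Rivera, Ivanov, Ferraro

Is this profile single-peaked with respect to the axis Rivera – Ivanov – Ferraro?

Axis positions: Rivera=1, Ivanov=2, Ferraro=3.
Type 1 (peak Ivanov at position 2): ranking walks positions 2-1-3, expanding outward from the peak — single-peaked.
Type 2: ranking walks positions 3-1-2; Rivera is ranked above Ivanov even though Ivanov lies between Rivera and the peak Ferraro on the axis — preferences dip and rise again. Not single-peaked.
Type 3 (peak Rivera at position 1): ranking walks positions 1-2-3, expanding outward from the peak — single-peaked.
Type 2 violates single-peakedness, so the profile is not single-peaked on this axis.

no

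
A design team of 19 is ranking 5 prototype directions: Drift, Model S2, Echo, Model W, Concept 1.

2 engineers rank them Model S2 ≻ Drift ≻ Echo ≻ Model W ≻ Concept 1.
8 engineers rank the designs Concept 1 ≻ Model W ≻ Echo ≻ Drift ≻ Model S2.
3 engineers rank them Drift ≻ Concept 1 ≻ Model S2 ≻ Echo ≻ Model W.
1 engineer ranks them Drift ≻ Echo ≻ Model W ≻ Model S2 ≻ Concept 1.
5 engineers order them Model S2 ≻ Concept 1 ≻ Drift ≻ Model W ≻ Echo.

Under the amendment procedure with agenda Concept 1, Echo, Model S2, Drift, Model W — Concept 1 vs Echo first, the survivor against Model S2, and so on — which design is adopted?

Round 1: Concept 1 vs Echo — 16–3, Concept 1 advances.
Round 2: Concept 1 vs Model S2 — 11–8, Concept 1 advances.
Round 3: Concept 1 vs Drift — 13–6, Concept 1 advances.
Round 4: Concept 1 vs Model W — 16–3, Concept 1 advances.
The agenda winner is Concept 1.

Concept 1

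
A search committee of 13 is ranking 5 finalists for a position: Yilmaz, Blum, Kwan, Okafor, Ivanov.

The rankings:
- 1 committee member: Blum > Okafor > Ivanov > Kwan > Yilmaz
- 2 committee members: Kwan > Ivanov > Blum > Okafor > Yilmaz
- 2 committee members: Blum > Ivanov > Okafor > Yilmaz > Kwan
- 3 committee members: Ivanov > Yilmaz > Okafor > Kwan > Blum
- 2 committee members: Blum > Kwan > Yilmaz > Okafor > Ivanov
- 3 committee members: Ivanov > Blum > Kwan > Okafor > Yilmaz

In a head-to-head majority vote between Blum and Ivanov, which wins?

Ballots ranking Blum above Ivanov: 1 + 2 + 2 = 5.
Ballots ranking Ivanov above Blum: 13 − 5 = 8.
Ivanov wins the head-to-head 8–5.

Ivanov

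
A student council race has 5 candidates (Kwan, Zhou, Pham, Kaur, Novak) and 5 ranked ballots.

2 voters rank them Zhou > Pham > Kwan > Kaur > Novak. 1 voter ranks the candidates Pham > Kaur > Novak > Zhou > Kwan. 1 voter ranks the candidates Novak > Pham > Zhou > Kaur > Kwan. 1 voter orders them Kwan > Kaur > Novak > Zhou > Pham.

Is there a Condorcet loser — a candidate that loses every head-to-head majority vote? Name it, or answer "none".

Pairwise majorities:
Kwan vs Zhou: Zhou wins 4–1.
Kwan–Pham: Pham 4–1.
Kwan vs Kaur: Kwan wins 3–2.
Kwan vs Novak: Kwan wins 3–2.
Zhou vs Pham: 3 to 2, Zhou.
Zhou vs Kaur: 2+1 = 3 for Zhou, 2 for Kaur — Zhou by 3–2.
Zhou vs Novak: Novak, 3–2.
Pham vs Kaur: 4 to 1, Pham.
Pham vs Novak: Pham, 3–2.
Kaur vs Novak: Kaur, 4–1.
Each candidate has at least one pairwise win (Kwan beats Kaur; Zhou beats Kwan; Pham beats Kwan; Kaur beats Novak; Novak beats Zhou) — no Condorcet loser.

none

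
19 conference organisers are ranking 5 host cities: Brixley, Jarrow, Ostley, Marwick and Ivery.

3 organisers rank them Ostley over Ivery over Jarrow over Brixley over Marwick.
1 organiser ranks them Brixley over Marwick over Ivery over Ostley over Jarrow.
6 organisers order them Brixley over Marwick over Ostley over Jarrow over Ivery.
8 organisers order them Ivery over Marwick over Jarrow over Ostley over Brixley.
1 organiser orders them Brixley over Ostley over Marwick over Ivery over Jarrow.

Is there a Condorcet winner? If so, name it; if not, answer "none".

Pairwise majorities:
Brixley vs Jarrow: Brixley is ranked higher on 1+6+1 = 8 ballots, Jarrow on 11. Jarrow wins 11–8.
Brixley vs Ostley: Brixley is ranked higher on 1+6+1 = 8 ballots, Ostley on 11. Ostley wins 11–8.
Brixley vs Marwick: Brixley is ranked higher on 3+1+6+1 = 11 ballots, Marwick on 8. Brixley wins 11–8.
Brixley vs Ivery: 8 to 11, Ivery.
Jarrow vs Ostley: 8 for Jarrow, 11 for Ostley — Ostley by 11–8.
Jarrow vs Marwick: 3 for Jarrow, 16 for Marwick — Marwick by 16–3.
Jarrow vs Ivery: 6 to 13, Ivery.
Ostley vs Marwick: 4 to 15, Marwick.
Ostley vs Ivery: 3+6+1 = 10 for Ostley, 9 for Ivery — Ostley by 10–9.
Marwick vs Ivery: 1+6+1 = 8 for Marwick, 11 for Ivery — Ivery by 11–8.
No city is unbeaten: Brixley loses to Jarrow; Jarrow loses to Ostley; Ostley loses to Marwick; Marwick loses to Brixley; Ivery loses to Ostley. In particular Brixley → Marwick → Jarrow → Brixley is a majority cycle — no Condorcet winner exists.

none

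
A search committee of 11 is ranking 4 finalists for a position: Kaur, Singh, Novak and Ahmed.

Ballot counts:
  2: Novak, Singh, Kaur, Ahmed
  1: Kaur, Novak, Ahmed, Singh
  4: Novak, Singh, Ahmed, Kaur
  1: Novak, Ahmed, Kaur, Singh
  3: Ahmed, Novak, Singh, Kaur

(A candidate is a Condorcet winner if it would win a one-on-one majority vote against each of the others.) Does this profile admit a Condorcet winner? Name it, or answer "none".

Head-to-head results (11 committee members):
Kaur vs Singh: Kaur preferred on 1+1 = 2 ballots; Singh wins 9–2.
Kaur vs Novak: Kaur is ranked higher on 1 ballot, Novak on 10. Novak wins 10–1.
Kaur vs Ahmed: Kaur is ranked higher on 2+1 = 3 ballots, Ahmed on 8. Ahmed wins 8–3.
Singh vs Novak: 0 for Singh, 11 for Novak — Novak by 11–0.
Singh vs Ahmed: 2+4 = 6 for Singh, 5 for Ahmed — Singh by 6–5.
Novak vs Ahmed: 8 to 3, Novak.
Only Novak has no losses; Novak is the Condorcet winner.

Novak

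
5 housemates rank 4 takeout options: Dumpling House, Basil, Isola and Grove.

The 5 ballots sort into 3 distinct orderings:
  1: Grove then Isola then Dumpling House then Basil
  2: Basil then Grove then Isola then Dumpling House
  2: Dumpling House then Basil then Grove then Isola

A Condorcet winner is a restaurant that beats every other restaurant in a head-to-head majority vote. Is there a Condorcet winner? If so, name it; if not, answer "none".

none

Pairwise majorities:
Dumpling House vs Basil: Dumpling House wins 3–2.
Dumpling House–Isola: Isola 3–2.
Dumpling House vs Grove: Grove wins 3–2.
Basil–Isola: Basil 4–1.
Basil vs Grove: Basil, 4–1.
Isola vs Grove: Grove wins 5–0.
Each restaurant drops at least one matchup (Dumpling House loses to Isola; Basil loses to Dumpling House; Isola loses to Basil; Grove loses to Basil); the cycle Dumpling House > Basil > Isola > Dumpling House rules out a Condorcet winner.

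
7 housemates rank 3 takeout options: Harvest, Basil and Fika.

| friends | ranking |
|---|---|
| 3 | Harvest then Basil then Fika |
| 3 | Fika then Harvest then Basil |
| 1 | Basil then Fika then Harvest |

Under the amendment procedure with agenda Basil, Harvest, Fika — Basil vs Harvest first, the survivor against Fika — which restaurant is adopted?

Round 1: Basil vs Harvest — 1–6, Harvest advances.
Round 2: Harvest vs Fika — 3–4, Fika advances.
Fika survives the agenda.

Fika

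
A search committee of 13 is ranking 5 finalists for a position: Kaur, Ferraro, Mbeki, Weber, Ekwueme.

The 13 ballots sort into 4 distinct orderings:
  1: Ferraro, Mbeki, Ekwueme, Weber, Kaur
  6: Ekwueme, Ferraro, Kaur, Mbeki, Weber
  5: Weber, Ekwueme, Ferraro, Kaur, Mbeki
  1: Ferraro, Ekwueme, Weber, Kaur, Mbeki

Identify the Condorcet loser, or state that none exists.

none

Pairwise majorities:
Kaur vs Ferraro: 0 for Kaur, 13 for Ferraro — Ferraro by 13–0.
Kaur–Mbeki: Kaur 12–1.
Kaur–Weber: Weber 7–6.
Kaur vs Ekwueme: Kaur preferred on 0 ballots; Ekwueme wins 13–0.
Ferraro vs Mbeki: Ferraro wins 13–0.
Ferraro vs Weber: Ferraro, 8–5.
Ferraro vs Ekwueme: Ekwueme wins 11–2.
Mbeki vs Weber: Mbeki preferred on 1+6 = 7 ballots; Mbeki wins 7–6.
Mbeki vs Ekwueme: Mbeki is ranked higher on 1 ballot, Ekwueme on 12. Ekwueme wins 12–1.
Weber–Ekwueme: Ekwueme 8–5.
Every candidate wins at least one matchup (Kaur beats Mbeki; Ferraro beats Kaur; Mbeki beats Weber; Weber beats Kaur; Ekwueme beats Kaur), so there is no Condorcet loser.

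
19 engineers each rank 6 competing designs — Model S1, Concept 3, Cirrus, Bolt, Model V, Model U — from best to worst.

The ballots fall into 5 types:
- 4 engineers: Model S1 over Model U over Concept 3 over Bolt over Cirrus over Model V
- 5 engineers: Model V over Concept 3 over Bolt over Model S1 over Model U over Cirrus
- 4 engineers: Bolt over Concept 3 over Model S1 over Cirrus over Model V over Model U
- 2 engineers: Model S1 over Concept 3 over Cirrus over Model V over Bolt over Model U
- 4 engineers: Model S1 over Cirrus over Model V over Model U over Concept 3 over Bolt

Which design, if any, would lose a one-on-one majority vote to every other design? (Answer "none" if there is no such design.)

Pairwise majorities:
Model S1 vs Concept 3: Model S1 is ranked higher on 4+2+4 = 10 ballots, Concept 3 on 9. Model S1 wins 10–9.
Model S1–Cirrus: Model S1 19–0.
Model S1 vs Bolt: Model S1 is ranked higher on 4+2+4 = 10 ballots, Bolt on 9. Model S1 wins 10–9.
Model S1–Model V: Model S1 14–5.
Model S1 vs Model U: 19 to 0, Model S1.
Concept 3 vs Cirrus: Concept 3, 15–4.
Concept 3 vs Bolt: 15 to 4, Concept 3.
Concept 3 vs Model V: Concept 3 preferred on 4+4+2 = 10 ballots; Concept 3 wins 10–9.
Concept 3 vs Model U: 5+4+2 = 11 for Concept 3, 8 for Model U — Concept 3 by 11–8.
Cirrus vs Bolt: Bolt wins 13–6.
Cirrus vs Model V: Cirrus, 14–5.
Cirrus vs Model U: Cirrus, 10–9.
Bolt–Model V: Model V 11–8.
Bolt vs Model U: 5+4+2 = 11 for Bolt, 8 for Model U — Bolt by 11–8.
Model V vs Model U: Model V, 15–4.
Model U is beaten in every head-to-head and is the Condorcet loser.

Model U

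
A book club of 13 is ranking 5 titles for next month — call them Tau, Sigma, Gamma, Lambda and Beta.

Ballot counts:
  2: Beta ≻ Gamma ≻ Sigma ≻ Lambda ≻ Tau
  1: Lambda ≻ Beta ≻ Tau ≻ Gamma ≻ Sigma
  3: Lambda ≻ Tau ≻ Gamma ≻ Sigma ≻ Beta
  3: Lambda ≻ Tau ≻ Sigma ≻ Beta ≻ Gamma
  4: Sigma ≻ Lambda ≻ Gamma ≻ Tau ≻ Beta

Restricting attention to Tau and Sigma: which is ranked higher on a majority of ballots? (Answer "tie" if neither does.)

Tau

Ballots ranking Tau above Sigma: 1 + 3 + 3 = 7.
Ballots ranking Sigma above Tau: 13 − 7 = 6.
Tau wins the head-to-head 7–6.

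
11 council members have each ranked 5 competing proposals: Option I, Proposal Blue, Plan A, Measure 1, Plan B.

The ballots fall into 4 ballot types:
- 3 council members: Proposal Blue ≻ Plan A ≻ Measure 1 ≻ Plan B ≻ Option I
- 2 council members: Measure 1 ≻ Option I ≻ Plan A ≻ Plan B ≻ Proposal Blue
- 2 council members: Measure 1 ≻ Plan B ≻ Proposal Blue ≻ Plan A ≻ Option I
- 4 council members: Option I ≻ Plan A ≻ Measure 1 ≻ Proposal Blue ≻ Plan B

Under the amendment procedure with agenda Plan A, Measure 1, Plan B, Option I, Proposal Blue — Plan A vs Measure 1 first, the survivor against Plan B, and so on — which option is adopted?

Option I

Round 1: Plan A vs Measure 1 — 7–4, Plan A advances.
Round 2: Plan A vs Plan B — 9–2, Plan A advances.
Round 3: Plan A vs Option I — 5–6, Option I advances.
Round 4: Option I vs Proposal Blue — 6–5, Option I advances.
Option I survives the agenda.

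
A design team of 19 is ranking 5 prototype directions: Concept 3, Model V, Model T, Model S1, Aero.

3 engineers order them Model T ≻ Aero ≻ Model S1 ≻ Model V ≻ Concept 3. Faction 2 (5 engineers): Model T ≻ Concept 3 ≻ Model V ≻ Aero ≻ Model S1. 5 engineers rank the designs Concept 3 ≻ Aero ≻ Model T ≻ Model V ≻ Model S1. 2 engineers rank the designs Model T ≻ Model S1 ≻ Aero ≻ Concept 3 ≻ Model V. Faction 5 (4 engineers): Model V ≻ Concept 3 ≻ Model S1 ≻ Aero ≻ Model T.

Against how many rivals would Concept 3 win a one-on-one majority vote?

Concept 3 against each rival (19 engineers):
Concept 3–Model V: Concept 3 12–7.
Concept 3 vs Model T: Model T wins 10–9.
Concept 3 vs Model S1: Concept 3, 14–5.
Concept 3 vs Aero: Concept 3 wins 14–5.
Concept 3 beats Model V, Model S1, Aero; loses to Model T — 3 pairwise wins.

3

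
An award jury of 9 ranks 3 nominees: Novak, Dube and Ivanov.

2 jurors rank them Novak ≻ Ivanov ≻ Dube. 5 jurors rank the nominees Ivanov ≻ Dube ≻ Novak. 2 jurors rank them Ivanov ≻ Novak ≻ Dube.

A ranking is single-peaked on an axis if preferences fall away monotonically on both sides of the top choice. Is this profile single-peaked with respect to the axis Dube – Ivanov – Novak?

yes

Axis positions: Dube=1, Ivanov=2, Novak=3.
Bloc 1 (peak Novak at position 3): ranking walks positions 3-2-1, expanding outward from the peak — single-peaked.
Bloc 2 (peak Ivanov at position 2): ranking walks positions 2-1-3, expanding outward from the peak — single-peaked.
Bloc 3 (peak Ivanov at position 2): ranking walks positions 2-3-1, expanding outward from the peak — single-peaked.
Every ranking is single-peaked on this axis.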